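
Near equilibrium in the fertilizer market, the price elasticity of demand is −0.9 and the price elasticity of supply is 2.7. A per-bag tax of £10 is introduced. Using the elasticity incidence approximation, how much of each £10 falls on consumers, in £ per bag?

Incidence ratio: consumers' share ≈ εs / (εs + |εd|) = 2.7 / (2.7 + 0.9) = 0.75.
So consumers bear ≈ 0.75 × £10 = £7.5; suppliers bear £2.5.

Consumers bear ≈ £7.5 per bag.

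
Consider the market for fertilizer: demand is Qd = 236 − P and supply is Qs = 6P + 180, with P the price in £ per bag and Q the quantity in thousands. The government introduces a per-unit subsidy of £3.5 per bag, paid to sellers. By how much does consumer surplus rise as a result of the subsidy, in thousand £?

Consumer surplus rises by £688.5 thousand.

Without the subsidy, 236 − P = 6P + 180 gives 7P = 56, so P* = £8 and Q* = 228.
With a per-unit subsidy paid to sellers, each receives P + 3.5 per unit sold, so supply becomes Qs = 6(P + 3.5) + 180.
Solving gives Q = 231 with consumers paying £5 and sellers receiving £8.5 (the £3.5 wedge).
ΔCS is the trapezoid between Q = 231 and Q = 228 of height £3: ½ · (228 + 231) · 3 = £688.5.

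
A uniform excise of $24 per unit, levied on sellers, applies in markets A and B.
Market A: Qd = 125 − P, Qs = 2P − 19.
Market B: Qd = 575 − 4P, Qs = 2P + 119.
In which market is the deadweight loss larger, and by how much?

Market A: pre-tax P* = $48, Q* = 77; post-tax Q = 61; deadweight loss = $192.
Market B: pre-tax P* = $76, Q* = 271; post-tax Q = 239; deadweight loss = $384.
Difference: $192 vs $384 → market B is larger by $192.

Market B, by $192.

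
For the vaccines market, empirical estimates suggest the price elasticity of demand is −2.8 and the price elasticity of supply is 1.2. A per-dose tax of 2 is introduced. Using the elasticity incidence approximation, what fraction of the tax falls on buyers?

Buyers' share ≈ 0.3.

Incidence ratio: buyers' share ≈ εs / (εs + |εd|) = 1.2 / (1.2 + 2.8) = 0.3.
Supply is the less elastic side, so buyers bear the smaller share.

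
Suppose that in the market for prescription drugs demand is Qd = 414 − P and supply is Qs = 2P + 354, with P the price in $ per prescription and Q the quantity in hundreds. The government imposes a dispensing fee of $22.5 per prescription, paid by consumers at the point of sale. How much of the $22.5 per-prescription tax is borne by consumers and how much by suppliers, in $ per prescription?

Consumers bear $15 per prescription; suppliers bear $7.5 per prescription.

Without the tax, 414 − P = 2P + 354 gives 3P = 60, so P* = $20 and Q* = 394.
With the tax collected from consumers, demand (in seller-price terms) shifts: Qd = 414 − (P + 22.5).
New equilibrium: consumers pay $35, suppliers receive $12.5, Q = 379. (Wedge: Pb − Ps = 22.5.)
Burden on consumers: $15; on suppliers: $7.5. (They sum to $22.5.)
The less price-elastic side of the market bears the larger share of a per-unit tax.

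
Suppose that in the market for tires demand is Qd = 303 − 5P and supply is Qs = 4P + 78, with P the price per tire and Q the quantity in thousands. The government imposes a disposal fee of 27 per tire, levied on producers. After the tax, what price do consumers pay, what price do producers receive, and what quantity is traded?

Consumers pay 37; producers receive 10; quantity = 118.

Without the tax, 303 − 5P = 4P + 78 gives 9P = 225, so P* = 25 and Q* = 178.
With the tax collected from producers, supply shifts: Qs = 4(P − 27) + 78.
Solving gives Q = 118 with consumers paying 37 and producers receiving 10 (the 27 wedge).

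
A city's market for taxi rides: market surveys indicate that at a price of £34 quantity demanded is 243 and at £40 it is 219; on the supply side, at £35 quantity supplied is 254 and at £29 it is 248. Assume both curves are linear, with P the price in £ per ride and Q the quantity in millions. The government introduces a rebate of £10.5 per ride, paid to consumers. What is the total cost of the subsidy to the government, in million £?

Government outlay = £2723.7 million.

Demand slope: (219 − 243)/(40 − 34) = -4, so Qd = 379 − 4P.
Supply slope: (248 − 254)/(29 − 35) = 1, so Qs = P + 219.
Before the subsidy: set 379 − 4P = P + 219 → P* = £32, Q* = 251.
With a per-unit subsidy paid to consumers, each effectively pays P − 10.5, so demand becomes Qd = 379 − 4(P − 10.5).
Solving gives Q = 259.4 with consumers paying £29.9 and sellers receiving £40.4 (the £10.5 wedge).
Outlay = t · Q = 10.5 · 259.4 = £2723.7.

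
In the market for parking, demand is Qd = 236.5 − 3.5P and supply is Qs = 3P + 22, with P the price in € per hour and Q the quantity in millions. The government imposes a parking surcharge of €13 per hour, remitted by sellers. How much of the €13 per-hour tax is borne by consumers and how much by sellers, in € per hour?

Before the tax: set 236.5 − 3.5P = 3P + 22 → P* = €33, Q* = 121.
With the tax collected from sellers, supply shifts: Qs = 3(P − 13) + 22.
New equilibrium: consumers pay €39, sellers receive €26, Q = 100. (Wedge: Pb − Ps = 13.)
Burden on consumers: €6; on sellers: €7. (They sum to €13.)
The less price-elastic side of the market bears the larger share of a per-unit tax.

Consumers bear €6 per hour; sellers bear €7 per hour.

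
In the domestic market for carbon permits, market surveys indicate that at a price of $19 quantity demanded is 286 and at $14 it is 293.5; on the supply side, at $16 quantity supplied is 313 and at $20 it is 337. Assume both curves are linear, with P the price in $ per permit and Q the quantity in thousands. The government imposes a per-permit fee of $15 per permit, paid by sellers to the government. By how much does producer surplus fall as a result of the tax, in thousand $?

Demand slope: (293.5 − 286)/(14 − 19) = -1.5, so Qd = 314.5 − 1.5P.
Supply slope: (337 − 313)/(20 − 16) = 6, so Qs = 6P + 217.
Without the tax, 314.5 − 1.5P = 6P + 217 gives 7.5P = 97.5, so P* = $13 and Q* = 295.
With the tax collected from sellers, supply shifts: Qs = 6(P − 15) + 217.
Solving gives Q = 277 with consumers paying $25 and sellers receiving $10 (the $15 wedge).
ΔPS is the trapezoid between Q = 277 and Q = 295 of height $3: ½ · (295 + 277) · 3 = $858.

Producer surplus falls by $858 thousand.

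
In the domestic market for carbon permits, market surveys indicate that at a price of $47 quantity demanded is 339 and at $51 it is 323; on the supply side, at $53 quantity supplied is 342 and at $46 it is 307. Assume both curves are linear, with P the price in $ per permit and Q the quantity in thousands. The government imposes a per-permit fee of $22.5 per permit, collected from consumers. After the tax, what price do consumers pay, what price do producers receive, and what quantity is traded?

Consumers pay $62.5; producers receive $40; quantity = 277.

Demand slope: (323 − 339)/(51 − 47) = -4, so Qd = 527 − 4P.
Supply slope: (307 − 342)/(46 − 53) = 5, so Qs = 5P + 77.
Before the tax: set 527 − 4P = 5P + 77 → P* = $50, Q* = 327.
With the tax collected from consumers, demand (in seller-price terms) shifts: Qd = 527 − 4(P + 22.5).
Solving gives Q = 277 with consumers paying $62.5 and producers receiving $40 (the $22.5 wedge).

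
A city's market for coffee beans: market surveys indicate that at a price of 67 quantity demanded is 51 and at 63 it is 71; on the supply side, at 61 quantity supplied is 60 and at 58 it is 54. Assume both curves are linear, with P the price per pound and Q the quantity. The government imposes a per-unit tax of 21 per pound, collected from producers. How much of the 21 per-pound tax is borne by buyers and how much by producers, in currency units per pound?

Demand slope: (71 − 51)/(63 − 67) = -5, so Qd = 386 − 5P.
Supply slope: (54 − 60)/(58 − 61) = 2, so Qs = 2P − 62.
Before the tax: set 386 − 5P = 2P − 62 → P* = 64, Q* = 66.
With the tax collected from producers, supply shifts: Qs = 2(P − 21) − 62.
Solving gives Q = 36 with buyers paying 70 and producers receiving 49 (the 21 wedge).
Burden on buyers: 6; on producers: 15. (They sum to 21.)

Buyers bear 6 per pound; producers bear 15 per pound.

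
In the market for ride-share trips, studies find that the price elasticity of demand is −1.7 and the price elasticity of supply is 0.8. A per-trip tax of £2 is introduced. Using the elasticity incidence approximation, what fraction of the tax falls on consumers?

Incidence ratio: consumers' share ≈ εs / (εs + |εd|) = 0.8 / (0.8 + 1.7) = 0.32.
Supply is the less elastic side, so consumers bear the smaller share.

Consumers' share ≈ 0.32.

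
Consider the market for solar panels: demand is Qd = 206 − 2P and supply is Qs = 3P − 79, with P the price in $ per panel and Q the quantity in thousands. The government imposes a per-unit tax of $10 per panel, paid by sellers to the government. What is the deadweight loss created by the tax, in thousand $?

Before the tax: set 206 − 2P = 3P − 79 → P* = $57, Q* = 92.
With the tax collected from sellers, supply shifts: Qs = 3(P − 10) − 79.
New equilibrium: consumers pay $63, sellers receive $53, Q = 80. (Wedge: Pb − Ps = 10.)
Quantity falls by |ΔQ| = |92 − 80| = 12.
DWL = ½ · t · |ΔQ| = ½ · 10 · 12 = $60.

Deadweight loss = $60 thousand.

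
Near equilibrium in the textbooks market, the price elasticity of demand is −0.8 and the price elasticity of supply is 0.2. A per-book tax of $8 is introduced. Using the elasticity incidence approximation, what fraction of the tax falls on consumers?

Incidence ratio: consumers' share ≈ εs / (εs + |εd|) = 0.2 / (0.2 + 0.8) = 0.2.
Supply is the less elastic side, so consumers bear the smaller share.

Consumers' share ≈ 0.2.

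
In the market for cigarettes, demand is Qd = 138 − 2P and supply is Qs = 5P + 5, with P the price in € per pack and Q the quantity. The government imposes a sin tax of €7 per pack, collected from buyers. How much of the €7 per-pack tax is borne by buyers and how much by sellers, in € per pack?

Without the tax, 138 − 2P = 5P + 5 gives 7P = 133, so P* = €19 and Q* = 100.
With the tax collected from buyers, demand (in seller-price terms) shifts: Qd = 138 − 2(P + 7).
New equilibrium: buyers pay €24, sellers receive €17, Q = 90. (Wedge: Pb − Ps = 7.)
Burden on buyers: €5; on sellers: €2. (They sum to €7.)

Buyers bear €5 per pack; sellers bear €2 per pack.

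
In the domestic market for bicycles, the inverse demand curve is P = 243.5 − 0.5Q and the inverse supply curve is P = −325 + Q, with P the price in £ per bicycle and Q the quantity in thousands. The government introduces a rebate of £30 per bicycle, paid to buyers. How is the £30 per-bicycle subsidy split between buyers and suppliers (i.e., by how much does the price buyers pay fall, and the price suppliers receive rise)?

Rewrite in direct form: Qd = 487 − 2P and Qs = P + 325.
Without the subsidy, 487 − 2P = P + 325 gives 3P = 162, so P* = £54 and Q* = 379.
With a per-unit subsidy paid to buyers, each effectively pays P − 30, so demand becomes Qd = 487 − 2(P − 30).
Solving gives Q = 399 with buyers paying £44 and suppliers receiving £74 (the £30 wedge).
Gain to buyers: £10; to suppliers: £20. (They sum to £30.)

Buyers gain £10 per bicycle; suppliers gain £20 per bicycle.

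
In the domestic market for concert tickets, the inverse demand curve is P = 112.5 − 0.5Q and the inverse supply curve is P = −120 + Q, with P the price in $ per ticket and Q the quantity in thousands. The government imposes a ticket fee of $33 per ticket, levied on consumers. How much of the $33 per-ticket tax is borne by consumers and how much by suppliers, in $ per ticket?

Consumers bear $11 per ticket; suppliers bear $22 per ticket.

Rewrite in direct form: Qd = 225 − 2P and Qs = P + 120.
Without the tax, 225 − 2P = P + 120 gives 3P = 105, so P* = $35 and Q* = 155.
With the tax collected from consumers, demand (in seller-price terms) shifts: Qd = 225 − 2(P + 33).
New equilibrium: consumers pay $46, suppliers receive $13, Q = 133. (Wedge: Pb − Ps = 33.)
Burden on consumers: $11; on suppliers: $22. (They sum to $33.)
The less price-elastic side of the market bears the larger share of a per-unit tax.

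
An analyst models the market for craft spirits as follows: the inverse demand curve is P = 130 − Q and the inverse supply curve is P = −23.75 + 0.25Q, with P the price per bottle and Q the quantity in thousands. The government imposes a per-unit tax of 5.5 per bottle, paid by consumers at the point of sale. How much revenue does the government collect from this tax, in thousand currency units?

Inverting to Q(P) form: Qd = 130 − P; Qs = 4P + 95.
Before the tax: set 130 − P = 4P + 95 → P* = 7, Q* = 123.
With the tax collected from consumers, demand (in seller-price terms) shifts: Qd = 130 − (P + 5.5).
Solving gives Q = 118.6 with consumers paying 11.4 and suppliers receiving 5.9 (the 5.5 wedge).
Revenue = t · Q = 5.5 · 118.6 = 652.3.

Tax revenue = 652.3 thousand.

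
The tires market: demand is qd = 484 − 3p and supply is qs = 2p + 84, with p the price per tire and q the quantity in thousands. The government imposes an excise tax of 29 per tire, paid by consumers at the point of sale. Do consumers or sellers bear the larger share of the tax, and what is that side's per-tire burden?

Sellers bear the larger share: 17.4 per tire.

Before the tax: set 484 − 3p = 2p + 84 → p* = 80, q* = 244.
With the tax collected from consumers, demand (in seller-price terms) shifts: qd = 484 − 3(p + 29).
Solving gives q = 209.2 with consumers paying 91.6 and sellers receiving 62.6 (the 29 wedge).
Per-tire burden: consumers 11.6, sellers 17.4.
Sellers take the larger share because supply is less price-elastic here (demand slope 3 vs supply slope 2).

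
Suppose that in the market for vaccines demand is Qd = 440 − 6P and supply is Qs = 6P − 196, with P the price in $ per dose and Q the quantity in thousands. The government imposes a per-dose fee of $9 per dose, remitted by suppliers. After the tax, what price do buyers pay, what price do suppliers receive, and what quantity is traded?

Buyers pay $57.5; suppliers receive $48.5; quantity = 95.

Without the tax, 440 − 6P = 6P − 196 gives 12P = 636, so P* = $53 and Q* = 122.
With the tax collected from suppliers, supply shifts: Qs = 6(P − 9) − 196.
New equilibrium: buyers pay $57.5, suppliers receive $48.5, Q = 95. (Wedge: Pb − Ps = 9.)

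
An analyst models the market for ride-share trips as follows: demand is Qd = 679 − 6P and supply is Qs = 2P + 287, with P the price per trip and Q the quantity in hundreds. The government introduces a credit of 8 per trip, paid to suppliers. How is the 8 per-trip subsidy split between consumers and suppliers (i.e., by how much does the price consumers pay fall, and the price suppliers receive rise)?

Before the subsidy: set 679 − 6P = 2P + 287 → P* = 49, Q* = 385.
With a per-unit subsidy paid to suppliers, each receives P + 8 per unit sold, so supply becomes Qs = 2(P + 8) + 287.
Solving gives Q = 397 with consumers paying 47 and suppliers receiving 55 (the 8 wedge).
Gain to consumers: 2; to suppliers: 6. (They sum to 8.)

Consumers gain 2 per trip; suppliers gain 6 per trip.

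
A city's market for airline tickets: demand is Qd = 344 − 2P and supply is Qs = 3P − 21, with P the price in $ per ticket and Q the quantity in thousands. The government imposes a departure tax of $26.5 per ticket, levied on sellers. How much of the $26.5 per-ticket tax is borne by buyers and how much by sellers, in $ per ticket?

Before the tax: set 344 − 2P = 3P − 21 → P* = $73, Q* = 198.
With the tax collected from sellers, supply shifts: Qs = 3(P − 26.5) − 21.
Solving gives Q = 166.2 with buyers paying $88.9 and sellers receiving $62.4 (the $26.5 wedge).
Burden on buyers: $15.9; on sellers: $10.6. (They sum to $26.5.)
The less price-elastic side of the market bears the larger share of a per-unit tax.

Buyers bear $15.9 per ticket; sellers bear $10.6 per ticket.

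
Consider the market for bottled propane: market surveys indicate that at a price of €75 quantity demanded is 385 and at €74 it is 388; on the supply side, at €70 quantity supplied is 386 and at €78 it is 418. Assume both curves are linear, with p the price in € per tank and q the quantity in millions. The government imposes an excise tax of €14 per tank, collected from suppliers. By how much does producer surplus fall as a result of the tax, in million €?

Producer surplus falls by €2292 million.

Demand slope: (388 − 385)/(74 − 75) = -3, so qd = 610 − 3p.
Supply slope: (418 − 386)/(78 − 70) = 4, so qs = 4p + 106.
Without the tax, 610 − 3p = 4p + 106 gives 7p = 504, so p* = €72 and q* = 394.
With the tax collected from suppliers, supply shifts: qs = 4(p − 14) + 106.
Solving gives q = 370 with consumers paying €80 and suppliers receiving €66 (the €14 wedge).
ΔPS is the trapezoid between Q = 370 and Q = 394 of height €6: ½ · (394 + 370) · 6 = €2292.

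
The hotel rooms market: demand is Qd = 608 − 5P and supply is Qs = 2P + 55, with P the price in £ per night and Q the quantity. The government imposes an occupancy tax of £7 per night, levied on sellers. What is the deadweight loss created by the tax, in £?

Deadweight loss = £35.

Before the tax: set 608 − 5P = 2P + 55 → P* = £79, Q* = 213.
With the tax collected from sellers, supply shifts: Qs = 2(P − 7) + 55.
New equilibrium: buyers pay £81, sellers receive £74, Q = 203. (Wedge: Pb − Ps = 7.)
Quantity falls by |ΔQ| = |213 − 203| = 10.
DWL = ½ · t · |ΔQ| = ½ · 7 · 10 = £35.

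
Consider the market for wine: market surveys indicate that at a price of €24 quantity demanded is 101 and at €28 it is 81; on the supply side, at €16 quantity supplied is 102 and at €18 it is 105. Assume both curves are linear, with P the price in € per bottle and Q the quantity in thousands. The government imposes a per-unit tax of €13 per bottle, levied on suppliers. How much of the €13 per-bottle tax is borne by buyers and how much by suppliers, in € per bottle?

Demand slope: (81 − 101)/(28 − 24) = -5, so Qd = 221 − 5P.
Supply slope: (105 − 102)/(18 − 16) = 1.5, so Qs = 1.5P + 78.
Before the tax: set 221 − 5P = 1.5P + 78 → P* = €22, Q* = 111.
With the tax collected from suppliers, supply shifts: Qs = 1.5(P − 13) + 78.
New equilibrium: buyers pay €25, suppliers receive €12, Q = 96. (Wedge: Pb − Ps = 13.)
Burden on buyers: €3; on suppliers: €10. (They sum to €13.)
The less price-elastic side of the market bears the larger share of a per-unit tax.

Buyers bear €3 per bottle; suppliers bear €10 per bottle.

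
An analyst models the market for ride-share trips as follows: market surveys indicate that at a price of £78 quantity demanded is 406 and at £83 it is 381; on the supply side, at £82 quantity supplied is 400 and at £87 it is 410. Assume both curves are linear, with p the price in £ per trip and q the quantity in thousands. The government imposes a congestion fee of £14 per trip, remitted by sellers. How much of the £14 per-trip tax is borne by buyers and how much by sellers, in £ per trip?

Buyers bear £4 per trip; sellers bear £10 per trip.

Demand slope: (381 − 406)/(83 − 78) = -5, so qd = 796 − 5p.
Supply slope: (410 − 400)/(87 − 82) = 2, so qs = 2p + 236.
Before the tax: set 796 − 5p = 2p + 236 → p* = £80, q* = 396.
With the tax collected from sellers, supply shifts: qs = 2(p − 14) + 236.
Solving gives q = 376 with buyers paying £84 and sellers receiving £70 (the £14 wedge).
Burden on buyers: £4; on sellers: £10. (They sum to £14.)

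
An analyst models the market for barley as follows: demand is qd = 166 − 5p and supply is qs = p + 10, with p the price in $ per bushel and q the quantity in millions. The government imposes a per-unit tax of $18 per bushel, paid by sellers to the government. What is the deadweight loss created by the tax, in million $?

Deadweight loss = $135 million.

Without the tax, 166 − 5p = p + 10 gives 6p = 156, so p* = $26 and q* = 36.
With the tax collected from sellers, supply shifts: qs = (p − 18) + 10.
New equilibrium: buyers pay $29, sellers receive $11, q = 21. (Wedge: pb − ps = 18.)
Quantity falls by |ΔQ| = |36 − 21| = 15.
DWL = ½ · t · |ΔQ| = ½ · 18 · 15 = $135.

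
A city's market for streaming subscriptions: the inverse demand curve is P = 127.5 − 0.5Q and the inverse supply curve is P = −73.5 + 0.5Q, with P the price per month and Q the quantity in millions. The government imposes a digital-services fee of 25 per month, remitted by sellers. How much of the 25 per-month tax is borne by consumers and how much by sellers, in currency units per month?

Consumers bear 12.5 per month; sellers bear 12.5 per month.

Inverting to Q(P) form: Qd = 255 − 2P; Qs = 2P + 147.
Without the tax, 255 − 2P = 2P + 147 gives 4P = 108, so P* = 27 and Q* = 201.
With the tax collected from sellers, supply shifts: Qs = 2(P − 25) + 147.
Solving gives Q = 176 with consumers paying 39.5 and sellers receiving 14.5 (the 25 wedge).
Burden on consumers: 12.5; on sellers: 12.5. (They sum to 25.)
The less price-elastic side of the market bears the larger share of a per-unit tax.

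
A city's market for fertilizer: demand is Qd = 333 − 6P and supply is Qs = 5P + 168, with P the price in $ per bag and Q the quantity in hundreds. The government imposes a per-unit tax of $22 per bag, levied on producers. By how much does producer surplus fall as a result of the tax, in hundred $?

Producer surplus falls by $2556 hundred.

Without the tax, 333 − 6P = 5P + 168 gives 11P = 165, so P* = $15 and Q* = 243.
With the tax collected from producers, supply shifts: Qs = 5(P − 22) + 168.
Solving gives Q = 183 with consumers paying $25 and producers receiving $3 (the $22 wedge).
ΔPS is the trapezoid between Q = 183 and Q = 243 of height $12: ½ · (243 + 183) · 12 = $2556.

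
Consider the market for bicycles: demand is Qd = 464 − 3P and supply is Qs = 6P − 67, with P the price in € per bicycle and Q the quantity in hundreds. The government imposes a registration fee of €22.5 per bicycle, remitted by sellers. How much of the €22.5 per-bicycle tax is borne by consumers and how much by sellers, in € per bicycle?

Consumers bear €15 per bicycle; sellers bear €7.5 per bicycle.

Before the tax: set 464 − 3P = 6P − 67 → P* = €59, Q* = 287.
With the tax collected from sellers, supply shifts: Qs = 6(P − 22.5) − 67.
Solving gives Q = 242 with consumers paying €74 and sellers receiving €51.5 (the €22.5 wedge).
Burden on consumers: €15; on sellers: €7.5. (They sum to €22.5.)
The less price-elastic side of the market bears the larger share of a per-unit tax.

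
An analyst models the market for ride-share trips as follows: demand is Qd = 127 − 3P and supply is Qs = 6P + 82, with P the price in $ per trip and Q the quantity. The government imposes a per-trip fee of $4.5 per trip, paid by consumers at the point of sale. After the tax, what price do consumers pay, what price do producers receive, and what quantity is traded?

Before the tax: set 127 − 3P = 6P + 82 → P* = $5, Q* = 112.
With the tax collected from consumers, demand (in seller-price terms) shifts: Qd = 127 − 3(P + 4.5).
Solving gives Q = 103 with consumers paying $8 and producers receiving $3.5 (the $4.5 wedge).
The less price-elastic side of the market bears the larger share of a per-unit tax.

Consumers pay $8; producers receive $3.5; quantity = 103.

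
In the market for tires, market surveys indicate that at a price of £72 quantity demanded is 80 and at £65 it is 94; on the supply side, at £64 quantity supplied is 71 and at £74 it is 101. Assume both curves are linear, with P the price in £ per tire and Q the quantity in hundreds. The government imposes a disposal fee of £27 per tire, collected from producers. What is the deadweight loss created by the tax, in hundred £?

Demand slope: (94 − 80)/(65 − 72) = -2, so Qd = 224 − 2P.
Supply slope: (101 − 71)/(74 − 64) = 3, so Qs = 3P − 121.
Before the tax: set 224 − 2P = 3P − 121 → P* = £69, Q* = 86.
With the tax collected from producers, supply shifts: Qs = 3(P − 27) − 121.
New equilibrium: consumers pay £85.2, producers receive £58.2, Q = 53.6. (Wedge: Pb − Ps = 27.)
Quantity falls by |ΔQ| = |86 − 53.6| = 32.4.
DWL = ½ · t · |ΔQ| = ½ · 27 · 32.4 = £437.4.

Deadweight loss = £437.4 hundred.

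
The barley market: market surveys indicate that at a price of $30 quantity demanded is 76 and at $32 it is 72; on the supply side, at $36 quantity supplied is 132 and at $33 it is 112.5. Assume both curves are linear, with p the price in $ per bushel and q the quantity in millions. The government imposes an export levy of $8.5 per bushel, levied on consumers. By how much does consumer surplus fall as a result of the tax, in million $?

Demand slope: (72 − 76)/(32 − 30) = -2, so qd = 136 − 2p.
Supply slope: (112.5 − 132)/(33 − 36) = 6.5, so qs = 6.5p − 102.
Without the tax, 136 − 2p = 6.5p − 102 gives 8.5p = 238, so p* = $28 and q* = 80.
With the tax collected from consumers, demand (in seller-price terms) shifts: qd = 136 − 2(p + 8.5).
New equilibrium: consumers pay $34.5, sellers receive $26, q = 67. (Wedge: pb − ps = 8.5.)
ΔCS is the trapezoid between Q = 67 and Q = 80 of height $6.5: ½ · (80 + 67) · 6.5 = $477.75.

Consumer surplus falls by $477.75 million.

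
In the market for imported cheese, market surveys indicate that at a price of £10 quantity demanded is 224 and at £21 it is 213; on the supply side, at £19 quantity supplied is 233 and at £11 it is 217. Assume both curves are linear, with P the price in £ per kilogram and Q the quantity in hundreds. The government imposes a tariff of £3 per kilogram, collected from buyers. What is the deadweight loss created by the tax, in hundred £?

Deadweight loss = £3 hundred.

Demand slope: (213 − 224)/(21 − 10) = -1, so Qd = 234 − P.
Supply slope: (217 − 233)/(11 − 19) = 2, so Qs = 2P + 195.
Without the tax, 234 − P = 2P + 195 gives 3P = 39, so P* = £13 and Q* = 221.
With the tax collected from buyers, demand (in seller-price terms) shifts: Qd = 234 − (P + 3).
Solving gives Q = 219 with buyers paying £15 and sellers receiving £12 (the £3 wedge).
Quantity falls by |ΔQ| = |221 − 219| = 2.
DWL = ½ · t · |ΔQ| = ½ · 3 · 2 = £3.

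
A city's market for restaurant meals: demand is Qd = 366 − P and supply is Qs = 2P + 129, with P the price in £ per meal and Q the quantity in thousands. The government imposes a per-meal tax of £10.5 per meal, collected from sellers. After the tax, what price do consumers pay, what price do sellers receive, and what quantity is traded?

Consumers pay £86; sellers receive £75.5; quantity = 280.

Before the tax: set 366 − P = 2P + 129 → P* = £79, Q* = 287.
With the tax collected from sellers, supply shifts: Qs = 2(P − 10.5) + 129.
New equilibrium: consumers pay £86, sellers receive £75.5, Q = 280. (Wedge: Pb − Ps = 10.5.)
The less price-elastic side of the market bears the larger share of a per-unit tax.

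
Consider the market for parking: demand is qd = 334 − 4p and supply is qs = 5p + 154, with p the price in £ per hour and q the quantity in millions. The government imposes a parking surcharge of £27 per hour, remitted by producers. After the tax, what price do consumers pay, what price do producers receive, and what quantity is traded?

Consumers pay £35; producers receive £8; quantity = 194.

Before the tax: set 334 − 4p = 5p + 154 → p* = £20, q* = 254.
With the tax collected from producers, supply shifts: qs = 5(p − 27) + 154.
New equilibrium: consumers pay £35, producers receive £8, q = 194. (Wedge: pb − ps = 27.)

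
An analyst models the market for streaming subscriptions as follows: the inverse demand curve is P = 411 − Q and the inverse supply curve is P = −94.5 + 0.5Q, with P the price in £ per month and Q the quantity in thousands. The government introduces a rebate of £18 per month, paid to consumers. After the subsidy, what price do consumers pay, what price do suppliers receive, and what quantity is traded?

Consumers pay £62; suppliers receive £80; quantity = 349.

Rewrite in direct form: Qd = 411 − P and Qs = 2P + 189.
Without the subsidy, 411 − P = 2P + 189 gives 3P = 222, so P* = £74 and Q* = 337.
With a per-unit subsidy paid to consumers, each effectively pays P − 18, so demand becomes Qd = 411 − (P − 18).
New equilibrium: consumers pay £62, suppliers receive £80, Q = 349. (Wedge: Pb − Ps = −18.)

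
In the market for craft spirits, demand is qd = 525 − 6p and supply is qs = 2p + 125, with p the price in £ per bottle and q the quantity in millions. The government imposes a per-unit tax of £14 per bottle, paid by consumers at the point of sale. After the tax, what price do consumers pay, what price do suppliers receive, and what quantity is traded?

Consumers pay £53.5; suppliers receive £39.5; quantity = 204.

Without the tax, 525 − 6p = 2p + 125 gives 8p = 400, so p* = £50 and q* = 225.
With the tax collected from consumers, demand (in seller-price terms) shifts: qd = 525 − 6(p + 14).
New equilibrium: consumers pay £53.5, suppliers receive £39.5, q = 204. (Wedge: pb − ps = 14.)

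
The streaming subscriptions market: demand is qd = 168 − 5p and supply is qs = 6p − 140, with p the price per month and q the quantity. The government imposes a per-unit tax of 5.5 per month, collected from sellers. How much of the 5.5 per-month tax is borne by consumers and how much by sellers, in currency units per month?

Consumers bear 3 per month; sellers bear 2.5 per month.

Before the tax: set 168 − 5p = 6p − 140 → p* = 28, q* = 28.
With the tax collected from sellers, supply shifts: qs = 6(p − 5.5) − 140.
New equilibrium: consumers pay 31, sellers receive 25.5, q = 13. (Wedge: pb − ps = 5.5.)
Burden on consumers: 3; on sellers: 2.5. (They sum to 5.5.)
The less price-elastic side of the market bears the larger share of a per-unit tax.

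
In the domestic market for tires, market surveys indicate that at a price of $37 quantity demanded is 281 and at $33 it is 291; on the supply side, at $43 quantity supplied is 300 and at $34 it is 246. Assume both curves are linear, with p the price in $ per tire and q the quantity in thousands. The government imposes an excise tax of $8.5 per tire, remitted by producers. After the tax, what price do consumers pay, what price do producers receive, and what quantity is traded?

Consumers pay $45; producers receive $36.5; quantity = 261.

Demand slope: (291 − 281)/(33 − 37) = -2.5, so qd = 373.5 − 2.5p.
Supply slope: (246 − 300)/(34 − 43) = 6, so qs = 6p + 42.
Without the tax, 373.5 − 2.5p = 6p + 42 gives 8.5p = 331.5, so p* = $39 and q* = 276.
With the tax collected from producers, supply shifts: qs = 6(p − 8.5) + 42.
Solving gives q = 261 with consumers paying $45 and producers receiving $36.5 (the $8.5 wedge).
The less price-elastic side of the market bears the larger share of a per-unit tax.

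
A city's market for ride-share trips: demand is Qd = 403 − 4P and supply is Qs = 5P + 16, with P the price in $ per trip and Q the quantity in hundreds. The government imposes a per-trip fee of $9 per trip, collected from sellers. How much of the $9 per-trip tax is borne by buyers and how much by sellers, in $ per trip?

Without the tax, 403 − 4P = 5P + 16 gives 9P = 387, so P* = $43 and Q* = 231.
With the tax collected from sellers, supply shifts: Qs = 5(P − 9) + 16.
Solving gives Q = 211 with buyers paying $48 and sellers receiving $39 (the $9 wedge).
Burden on buyers: $5; on sellers: $4. (They sum to $9.)
The less price-elastic side of the market bears the larger share of a per-unit tax.

Buyers bear $5 per trip; sellers bear $4 per trip.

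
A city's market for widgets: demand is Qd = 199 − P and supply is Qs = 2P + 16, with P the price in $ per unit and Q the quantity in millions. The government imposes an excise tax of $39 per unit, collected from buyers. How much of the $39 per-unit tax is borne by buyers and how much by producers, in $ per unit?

Before the tax: set 199 − P = 2P + 16 → P* = $61, Q* = 138.
With the tax collected from buyers, demand (in seller-price terms) shifts: Qd = 199 − (P + 39).
New equilibrium: buyers pay $87, producers receive $48, Q = 112. (Wedge: Pb − Ps = 39.)
Burden on buyers: $26; on producers: $13. (They sum to $39.)
The less price-elastic side of the market bears the larger share of a per-unit tax.

Buyers bear $26 per unit; producers bear $13 per unit.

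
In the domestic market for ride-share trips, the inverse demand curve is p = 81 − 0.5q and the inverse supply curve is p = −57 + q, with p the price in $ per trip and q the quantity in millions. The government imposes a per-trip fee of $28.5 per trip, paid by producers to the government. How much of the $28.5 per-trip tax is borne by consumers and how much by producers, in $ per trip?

Inverting to q(p) form: qd = 162 − 2p; qs = p + 57.
Before the tax: set 162 − 2p = p + 57 → p* = $35, q* = 92.
With the tax collected from producers, supply shifts: qs = (p − 28.5) + 57.
Solving gives q = 73 with consumers paying $44.5 and producers receiving $16 (the $28.5 wedge).
Burden on consumers: $9.5; on producers: $19. (They sum to $28.5.)
The less price-elastic side of the market bears the larger share of a per-unit tax.

Consumers bear $9.5 per trip; producers bear $19 per trip.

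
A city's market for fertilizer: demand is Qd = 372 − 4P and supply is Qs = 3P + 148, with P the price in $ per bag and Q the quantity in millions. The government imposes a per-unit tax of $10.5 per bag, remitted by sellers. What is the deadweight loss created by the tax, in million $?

Deadweight loss = $94.5 million.

Before the tax: set 372 − 4P = 3P + 148 → P* = $32, Q* = 244.
With the tax collected from sellers, supply shifts: Qs = 3(P − 10.5) + 148.
New equilibrium: buyers pay $36.5, sellers receive $26, Q = 226. (Wedge: Pb − Ps = 10.5.)
Quantity falls by |ΔQ| = |244 − 226| = 18.
DWL = ½ · t · |ΔQ| = ½ · 10.5 · 18 = $94.5.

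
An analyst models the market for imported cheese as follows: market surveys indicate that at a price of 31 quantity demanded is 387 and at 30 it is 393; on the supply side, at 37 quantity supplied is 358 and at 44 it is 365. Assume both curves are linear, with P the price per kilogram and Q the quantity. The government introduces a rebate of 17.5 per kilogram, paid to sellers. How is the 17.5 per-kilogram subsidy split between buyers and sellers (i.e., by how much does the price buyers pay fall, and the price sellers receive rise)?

Buyers gain 2.5 per kilogram; sellers gain 15 per kilogram.

Demand slope: (393 − 387)/(30 − 31) = -6, so Qd = 573 − 6P.
Supply slope: (365 − 358)/(44 − 37) = 1, so Qs = P + 321.
Without the subsidy, 573 − 6P = P + 321 gives 7P = 252, so P* = 36 and Q* = 357.
With a per-unit subsidy paid to sellers, each receives P + 17.5 per unit sold, so supply becomes Qs = (P + 17.5) + 321.
Solving gives Q = 372 with buyers paying 33.5 and sellers receiving 51 (the 17.5 wedge).
Gain to buyers: 2.5; to sellers: 15. (They sum to 17.5.)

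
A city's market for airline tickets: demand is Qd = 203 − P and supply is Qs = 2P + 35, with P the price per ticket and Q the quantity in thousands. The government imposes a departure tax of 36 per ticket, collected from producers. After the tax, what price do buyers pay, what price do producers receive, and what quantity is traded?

Buyers pay 80; producers receive 44; quantity = 123.

Before the tax: set 203 − P = 2P + 35 → P* = 56, Q* = 147.
With the tax collected from producers, supply shifts: Qs = 2(P − 36) + 35.
New equilibrium: buyers pay 80, producers receive 44, Q = 123. (Wedge: Pb − Ps = 36.)
The less price-elastic side of the market bears the larger share of a per-unit tax.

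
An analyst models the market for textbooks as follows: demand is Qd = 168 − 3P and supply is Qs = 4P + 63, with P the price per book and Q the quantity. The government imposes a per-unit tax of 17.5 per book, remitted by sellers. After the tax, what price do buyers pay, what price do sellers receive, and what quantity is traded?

Before the tax: set 168 − 3P = 4P + 63 → P* = 15, Q* = 123.
With the tax collected from sellers, supply shifts: Qs = 4(P − 17.5) + 63.
Solving gives Q = 93 with buyers paying 25 and sellers receiving 7.5 (the 17.5 wedge).

Buyers pay 25; sellers receive 7.5; quantity = 93.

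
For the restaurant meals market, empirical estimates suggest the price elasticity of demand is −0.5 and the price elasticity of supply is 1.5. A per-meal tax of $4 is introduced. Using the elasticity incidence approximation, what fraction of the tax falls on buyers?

Buyers' share ≈ 0.75.

Incidence ratio: buyers' share ≈ εs / (εs + |εd|) = 1.5 / (1.5 + 0.5) = 0.75.
Supply is the more elastic side, so buyers bear the larger share.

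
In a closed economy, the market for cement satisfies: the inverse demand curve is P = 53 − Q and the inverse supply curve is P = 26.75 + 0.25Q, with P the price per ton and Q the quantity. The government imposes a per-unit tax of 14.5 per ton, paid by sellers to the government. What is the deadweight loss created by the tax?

Inverting to Q(P) form: Qd = 53 − P; Qs = 4P − 107.
Without the tax, 53 − P = 4P − 107 gives 5P = 160, so P* = 32 and Q* = 21.
With the tax collected from sellers, supply shifts: Qs = 4(P − 14.5) − 107.
New equilibrium: consumers pay 43.6, sellers receive 29.1, Q = 9.4. (Wedge: Pb − Ps = 14.5.)
Quantity falls by |ΔQ| = |21 − 9.4| = 11.6.
DWL = ½ · t · |ΔQ| = ½ · 14.5 · 11.6 = 84.1.

Deadweight loss = 84.1.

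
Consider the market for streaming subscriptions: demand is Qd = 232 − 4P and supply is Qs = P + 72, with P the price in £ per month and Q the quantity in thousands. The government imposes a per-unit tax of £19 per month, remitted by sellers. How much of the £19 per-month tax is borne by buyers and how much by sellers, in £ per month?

Before the tax: set 232 − 4P = P + 72 → P* = £32, Q* = 104.
With the tax collected from sellers, supply shifts: Qs = (P − 19) + 72.
New equilibrium: buyers pay £35.8, sellers receive £16.8, Q = 88.8. (Wedge: Pb − Ps = 19.)
Burden on buyers: £3.8; on sellers: £15.2. (They sum to £19.)
The less price-elastic side of the market bears the larger share of a per-unit tax.

Buyers bear £3.8 per month; sellers bear £15.2 per month.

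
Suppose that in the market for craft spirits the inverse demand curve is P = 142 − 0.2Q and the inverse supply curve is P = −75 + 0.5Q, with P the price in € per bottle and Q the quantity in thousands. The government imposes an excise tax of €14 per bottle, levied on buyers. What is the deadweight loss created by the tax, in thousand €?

Inverting to Q(P) form: Qd = 710 − 5P; Qs = 2P + 150.
Without the tax, 710 − 5P = 2P + 150 gives 7P = 560, so P* = €80 and Q* = 310.
With the tax collected from buyers, demand (in seller-price terms) shifts: Qd = 710 − 5(P + 14).
New equilibrium: buyers pay €84, sellers receive €70, Q = 290. (Wedge: Pb − Ps = 14.)
Quantity falls by |ΔQ| = |310 − 290| = 20.
DWL = ½ · t · |ΔQ| = ½ · 14 · 20 = €140.

Deadweight loss = €140 thousand.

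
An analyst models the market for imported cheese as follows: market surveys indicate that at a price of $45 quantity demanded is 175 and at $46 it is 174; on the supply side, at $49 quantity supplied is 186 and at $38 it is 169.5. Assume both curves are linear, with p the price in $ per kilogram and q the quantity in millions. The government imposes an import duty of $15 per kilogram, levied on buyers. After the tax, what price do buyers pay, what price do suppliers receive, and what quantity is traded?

Buyers pay $52; suppliers receive $37; quantity = 168.

Demand slope: (174 − 175)/(46 − 45) = -1, so qd = 220 − p.
Supply slope: (169.5 − 186)/(38 − 49) = 1.5, so qs = 1.5p + 112.5.
Before the tax: set 220 − p = 1.5p + 112.5 → p* = $43, q* = 177.
With the tax collected from buyers, demand (in seller-price terms) shifts: qd = 220 − (p + 15).
New equilibrium: buyers pay $52, suppliers receive $37, q = 168. (Wedge: pb − ps = 15.)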